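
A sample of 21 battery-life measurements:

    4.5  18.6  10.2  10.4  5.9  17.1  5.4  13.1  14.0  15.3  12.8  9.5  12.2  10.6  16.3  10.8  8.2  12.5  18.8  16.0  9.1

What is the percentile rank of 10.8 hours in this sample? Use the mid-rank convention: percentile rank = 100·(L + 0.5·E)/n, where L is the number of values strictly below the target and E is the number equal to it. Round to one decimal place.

Sorted: 4.5, 5.4, 5.9, 8.2, 9.1, 9.5, 10.2, 10.4, 10.6, 10.8, 12.2, 12.5, 12.8, 13.1, 14.0, 15.3, 16.0, 16.3, 17.1, 18.6, 18.8.
Count below 10.8: L = 9; count equal: E = 1; n = 21.
Percentile rank = 100·(9 + 0.5·1)/21 = 100·9.5/21 = 45.24.

45.2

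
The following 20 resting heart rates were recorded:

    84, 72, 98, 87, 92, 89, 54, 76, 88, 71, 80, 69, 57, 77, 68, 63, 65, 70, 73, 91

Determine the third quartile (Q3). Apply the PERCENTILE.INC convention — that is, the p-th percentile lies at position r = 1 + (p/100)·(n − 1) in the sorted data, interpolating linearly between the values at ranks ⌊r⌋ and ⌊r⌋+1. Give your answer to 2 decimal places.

Sorted: 54, 57, 63, 65, 68, 69, 70, 71, 72, 73, 76, 77, 80, 84, 87, 88, 89, 91, 92, 98.
n = 20.
r = 1 + (75/100)·(20 − 1) = 1 + 14.25 = 15.25.
Rank 15 is 87 and rank 16 is 88.
Interpolate: 87 + 0.25·(88 − 87) = 87 + 0.25·1 = 87.25.

87.25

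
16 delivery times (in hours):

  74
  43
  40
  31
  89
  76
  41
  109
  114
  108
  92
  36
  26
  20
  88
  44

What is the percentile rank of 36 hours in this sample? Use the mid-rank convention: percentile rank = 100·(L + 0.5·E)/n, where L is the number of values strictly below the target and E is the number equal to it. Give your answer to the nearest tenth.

Sorted: 20, 26, 31, 36, 40, 41, 43, 44, 74, 76, 88, 89, 92, 108, 109, 114.
Count below 36: L = 3; count equal: E = 1; n = 16.
Percentile rank = 100·(3 + 0.5·1)/16 = 100·3.5/16 = 21.88.

21.9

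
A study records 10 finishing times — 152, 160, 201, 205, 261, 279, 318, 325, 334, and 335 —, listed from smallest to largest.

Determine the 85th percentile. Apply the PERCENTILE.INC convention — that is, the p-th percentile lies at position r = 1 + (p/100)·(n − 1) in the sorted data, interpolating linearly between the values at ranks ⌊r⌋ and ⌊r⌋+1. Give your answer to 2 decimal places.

330.85

n = 10.
r = 1 + (85/100)·(10 − 1) = 1 + 7.65 = 8.65.
Rank 8 is 325 and rank 9 is 334.
Interpolate: 325 + 0.65·(334 − 325) = 325 + 0.65·9 = 330.85.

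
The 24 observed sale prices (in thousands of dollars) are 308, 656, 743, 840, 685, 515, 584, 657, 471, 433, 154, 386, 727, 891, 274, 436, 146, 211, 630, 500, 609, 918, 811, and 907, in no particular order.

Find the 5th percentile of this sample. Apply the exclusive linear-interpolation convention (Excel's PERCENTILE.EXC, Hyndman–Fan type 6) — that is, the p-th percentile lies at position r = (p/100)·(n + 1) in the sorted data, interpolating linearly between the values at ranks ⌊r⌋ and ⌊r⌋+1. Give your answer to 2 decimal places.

Sorted: 146, 154, 211, 274, 308, 386, 433, 436, 471, 500, 515, 584, 609, 630, 656, 657, 685, 727, 743, 811, 840, 891, 907, 918.
n = 24.
r = (5/100)·(24 + 1) = 1.25.
Rank 1 is 146 and rank 2 is 154.
Interpolate: 146 + 0.25·(154 − 146) = 146 + 0.25·8 = 148.

148.00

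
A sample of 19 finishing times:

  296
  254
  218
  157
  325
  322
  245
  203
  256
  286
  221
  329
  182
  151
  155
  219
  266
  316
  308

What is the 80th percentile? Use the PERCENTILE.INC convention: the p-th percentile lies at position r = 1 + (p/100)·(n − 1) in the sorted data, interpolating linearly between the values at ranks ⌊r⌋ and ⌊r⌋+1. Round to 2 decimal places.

Sorted: 151, 155, 157, 182, 203, 218, 219, 221, 245, 254, 256, 266, 286, 296, 308, 316, 322, 325, 329.
n = 19.
r = 1 + (80/100)·(19 − 1) = 1 + 14.4 = 15.4.
Rank 15 is 308 and rank 16 is 316.
Interpolate: 308 + 0.4·(316 − 308) = 308 + 0.4·8 = 311.2.

311.20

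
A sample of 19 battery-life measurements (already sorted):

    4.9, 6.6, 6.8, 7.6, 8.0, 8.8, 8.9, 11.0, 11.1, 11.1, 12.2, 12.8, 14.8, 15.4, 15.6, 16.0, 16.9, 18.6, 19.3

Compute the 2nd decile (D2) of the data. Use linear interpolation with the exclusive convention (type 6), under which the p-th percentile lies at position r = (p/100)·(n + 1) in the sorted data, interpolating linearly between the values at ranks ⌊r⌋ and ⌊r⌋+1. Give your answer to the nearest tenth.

n = 19.
r = (20/100)·(19 + 1) = 4.
r is an integer, so P20 is the value at rank 4: 7.6.

7.6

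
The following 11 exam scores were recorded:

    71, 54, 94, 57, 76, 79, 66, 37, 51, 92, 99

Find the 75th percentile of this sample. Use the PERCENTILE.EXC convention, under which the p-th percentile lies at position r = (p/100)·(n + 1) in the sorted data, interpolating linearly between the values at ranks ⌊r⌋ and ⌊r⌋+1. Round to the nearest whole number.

Sorted: 37, 51, 54, 57, 66, 71, 76, 79, 92, 94, 99.
n = 11.
r = (75/100)·(11 + 1) = 9.
r is an integer, so P75 is the value at rank 9: 92.

92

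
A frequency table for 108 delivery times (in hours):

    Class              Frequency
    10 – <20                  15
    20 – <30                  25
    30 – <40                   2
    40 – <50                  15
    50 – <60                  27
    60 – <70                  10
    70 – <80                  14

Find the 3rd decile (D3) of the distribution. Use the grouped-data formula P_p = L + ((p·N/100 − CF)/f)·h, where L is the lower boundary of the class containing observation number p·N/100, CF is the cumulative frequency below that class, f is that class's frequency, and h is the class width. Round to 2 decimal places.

26.96

N = 108; target position k = 30/100 · 108 = 32.4.
Cumulative frequencies: 15, 40, 42, 57, 84, 94, 108.
Observation 32.4 falls in the class 20 – <30.
L = 20, CF = 15, f = 25, h = 10.
P30 = 20 + ((32.4 − 15)/25)·10 = 20 + 6.96 = 26.96.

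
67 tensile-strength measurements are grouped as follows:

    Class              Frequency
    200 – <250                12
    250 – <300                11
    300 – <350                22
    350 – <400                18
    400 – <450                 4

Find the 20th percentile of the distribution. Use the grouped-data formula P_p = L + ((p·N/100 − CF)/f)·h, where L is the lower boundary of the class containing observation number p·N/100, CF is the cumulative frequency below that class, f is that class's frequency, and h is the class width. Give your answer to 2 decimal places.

N = 67; target position k = 20/100 · 67 = 13.4.
Cumulative frequencies: 12, 23, 45, 63, 67.
Observation 13.4 falls in the class 250 – <300.
L = 250, CF = 12, f = 11, h = 50.
P20 = 250 + ((13.4 − 12)/11)·50 = 250 + 6.36364 = 256.364.

256.36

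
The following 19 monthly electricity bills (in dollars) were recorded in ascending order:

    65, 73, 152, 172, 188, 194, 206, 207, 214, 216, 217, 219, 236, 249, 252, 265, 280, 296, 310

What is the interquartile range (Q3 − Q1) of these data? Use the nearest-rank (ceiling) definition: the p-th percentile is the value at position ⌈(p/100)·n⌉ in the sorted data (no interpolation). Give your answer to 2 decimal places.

n = 19.
P25: rank ⌈25/100·19⌉ = 5 → 188.
P75: rank ⌈75/100·19⌉ = 15 → 252.
Difference: 252 − 188 = 64.

64.00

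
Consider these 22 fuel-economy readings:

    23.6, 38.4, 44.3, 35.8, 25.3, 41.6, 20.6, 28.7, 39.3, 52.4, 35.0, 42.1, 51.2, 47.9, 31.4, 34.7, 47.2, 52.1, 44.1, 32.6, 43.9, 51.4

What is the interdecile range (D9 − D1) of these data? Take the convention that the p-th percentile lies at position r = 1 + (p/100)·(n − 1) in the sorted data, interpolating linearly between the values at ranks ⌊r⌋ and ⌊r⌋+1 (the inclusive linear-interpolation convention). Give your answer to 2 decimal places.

25.74

Sorted: 20.6, 23.6, 25.3, 28.7, 31.4, 32.6, 34.7, 35.0, 35.8, 38.4, 39.3, 41.6, 42.1, 43.9, 44.1, 44.3, 47.2, 47.9, 51.2, 51.4, 52.1, 52.4.
n = 22.
P10: r = 3.1; ranks 3–4 are 25.3, 28.7; interpolating gives 25.64.
P90: r = 19.9; ranks 19–20 are 51.2, 51.4; interpolating gives 51.38.
Difference: 51.38 − 25.64 = 25.74.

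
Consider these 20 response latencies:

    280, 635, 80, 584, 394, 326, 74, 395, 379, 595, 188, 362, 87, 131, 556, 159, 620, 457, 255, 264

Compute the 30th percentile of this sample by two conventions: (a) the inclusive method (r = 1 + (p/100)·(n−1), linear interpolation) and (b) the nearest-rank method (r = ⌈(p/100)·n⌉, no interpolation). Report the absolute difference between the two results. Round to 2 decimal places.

46.90

Sorted: 74, 80, 87, 131, 159, 188, 255, 264, 280, 326, 362, 379, 394, 395, 457, 556, 584, 595, 620, 635.
n = 20.
(a) r = 6.7; between ranks 6 (188) and 7 (255): 234.9.
(b) the nearest-rank method: rank 6 → 188.
|234.9 − 188| = 46.9.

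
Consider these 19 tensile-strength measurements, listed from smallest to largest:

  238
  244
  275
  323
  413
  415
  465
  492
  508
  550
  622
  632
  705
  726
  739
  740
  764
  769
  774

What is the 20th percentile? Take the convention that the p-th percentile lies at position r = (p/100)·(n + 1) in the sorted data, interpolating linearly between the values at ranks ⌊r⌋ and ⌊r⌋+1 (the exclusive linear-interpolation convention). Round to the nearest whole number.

n = 19.
r = (20/100)·(19 + 1) = 4.
r is an integer, so P20 is the value at rank 4: 323.

323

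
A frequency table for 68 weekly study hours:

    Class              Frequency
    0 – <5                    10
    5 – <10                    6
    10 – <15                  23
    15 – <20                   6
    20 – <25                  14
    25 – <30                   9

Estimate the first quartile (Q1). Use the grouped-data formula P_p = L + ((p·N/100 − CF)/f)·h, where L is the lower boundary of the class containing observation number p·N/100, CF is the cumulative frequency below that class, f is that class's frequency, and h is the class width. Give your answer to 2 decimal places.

10.22

N = 68; target position k = 25/100 · 68 = 17.
Cumulative frequencies: 10, 16, 39, 45, 59, 68.
Observation 17 falls in the class 10 – <15.
L = 10, CF = 16, f = 23, h = 5.
P25 = 10 + ((17 − 16)/23)·5 = 10 + 0.217391 = 10.2174.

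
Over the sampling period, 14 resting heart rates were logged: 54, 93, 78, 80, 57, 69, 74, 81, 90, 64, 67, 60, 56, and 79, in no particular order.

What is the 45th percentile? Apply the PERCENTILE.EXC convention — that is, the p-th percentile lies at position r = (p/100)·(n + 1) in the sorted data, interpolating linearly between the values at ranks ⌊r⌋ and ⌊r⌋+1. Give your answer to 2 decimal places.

Sorted: 54, 56, 57, 60, 64, 67, 69, 74, 78, 79, 80, 81, 90, 93.
n = 14.
r = (45/100)·(14 + 1) = 6.75.
Rank 6 is 67 and rank 7 is 69.
Interpolate: 67 + 0.75·(69 − 67) = 67 + 0.75·2 = 68.5.

68.50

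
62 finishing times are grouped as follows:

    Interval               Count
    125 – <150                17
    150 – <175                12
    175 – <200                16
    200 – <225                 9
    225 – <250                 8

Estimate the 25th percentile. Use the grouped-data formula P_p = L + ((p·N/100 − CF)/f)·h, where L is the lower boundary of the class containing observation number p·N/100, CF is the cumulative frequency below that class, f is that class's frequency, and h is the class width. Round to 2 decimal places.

N = 62; target position k = 25/100 · 62 = 15.5.
Cumulative frequencies: 17, 29, 45, 54, 62.
Observation 15.5 falls in the class 125 – <150.
L = 125, CF = 0, f = 17, h = 25.
P25 = 125 + ((15.5 − 0)/17)·25 = 125 + 22.7941 = 147.794.

147.79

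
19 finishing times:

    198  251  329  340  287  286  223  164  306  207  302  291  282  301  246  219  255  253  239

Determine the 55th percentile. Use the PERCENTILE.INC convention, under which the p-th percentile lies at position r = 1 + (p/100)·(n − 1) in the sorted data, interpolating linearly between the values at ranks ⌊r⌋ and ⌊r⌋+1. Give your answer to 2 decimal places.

Sorted: 164, 198, 207, 219, 223, 239, 246, 251, 253, 255, 282, 286, 287, 291, 301, 302, 306, 329, 340.
n = 19.
r = 1 + (55/100)·(19 − 1) = 1 + 9.9 = 10.9.
Rank 10 is 255 and rank 11 is 282.
Interpolate: 255 + 0.9·(282 − 255) = 255 + 0.9·27 = 279.3.

279.30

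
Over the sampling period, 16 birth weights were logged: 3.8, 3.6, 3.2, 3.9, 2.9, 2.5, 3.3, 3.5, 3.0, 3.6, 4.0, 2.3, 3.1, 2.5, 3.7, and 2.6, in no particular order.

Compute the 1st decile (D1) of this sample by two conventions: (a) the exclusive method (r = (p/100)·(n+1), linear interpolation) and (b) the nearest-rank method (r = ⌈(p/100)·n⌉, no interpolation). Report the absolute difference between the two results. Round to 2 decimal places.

Sorted: 2.3, 2.5, 2.5, 2.6, 2.9, 3.0, 3.1, 3.2, 3.3, 3.5, 3.6, 3.6, 3.7, 3.8, 3.9, 4.0.
n = 16.
(a) r = 1.7; between ranks 1 (2.3) and 2 (2.5): 2.44.
(b) the nearest-rank method: rank 2 → 2.5.
|2.44 − 2.5| = 0.06.

0.06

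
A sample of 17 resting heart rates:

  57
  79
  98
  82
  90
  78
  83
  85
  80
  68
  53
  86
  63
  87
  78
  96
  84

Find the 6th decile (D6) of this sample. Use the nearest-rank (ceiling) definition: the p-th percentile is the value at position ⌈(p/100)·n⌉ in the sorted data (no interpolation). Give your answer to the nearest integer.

84

Sorted: 53, 57, 63, 68, 78, 78, 79, 80, 82, 83, 84, 85, 86, 87, 90, 96, 98.
n = 17.
Position = ⌈60/100 · 17⌉ = ⌈10.2⌉ = 11.
The value at rank 11 is 84.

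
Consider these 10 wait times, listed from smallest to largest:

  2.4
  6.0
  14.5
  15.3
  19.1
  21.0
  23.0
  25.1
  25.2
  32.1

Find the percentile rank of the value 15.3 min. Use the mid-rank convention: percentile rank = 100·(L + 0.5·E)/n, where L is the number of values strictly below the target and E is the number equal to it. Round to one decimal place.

Count below 15.3: L = 3; count equal: E = 1; n = 10.
Percentile rank = 100·(3 + 0.5·1)/10 = 100·3.5/10 = 35.

35.0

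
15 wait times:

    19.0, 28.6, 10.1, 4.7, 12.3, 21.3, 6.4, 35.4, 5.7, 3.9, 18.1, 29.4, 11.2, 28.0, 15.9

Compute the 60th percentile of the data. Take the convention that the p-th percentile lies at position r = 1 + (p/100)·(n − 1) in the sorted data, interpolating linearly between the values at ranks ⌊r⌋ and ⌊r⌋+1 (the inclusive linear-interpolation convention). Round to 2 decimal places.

18.46

Sorted: 3.9, 4.7, 5.7, 6.4, 10.1, 11.2, 12.3, 15.9, 18.1, 19.0, 21.3, 28.0, 28.6, 29.4, 35.4.
n = 15.
r = 1 + (60/100)·(15 − 1) = 1 + 8.4 = 9.4.
Rank 9 is 18.1 and rank 10 is 19.0.
Interpolate: 18.1 + 0.4·(19.0 − 18.1) = 18.1 + 0.4·0.9 = 18.46.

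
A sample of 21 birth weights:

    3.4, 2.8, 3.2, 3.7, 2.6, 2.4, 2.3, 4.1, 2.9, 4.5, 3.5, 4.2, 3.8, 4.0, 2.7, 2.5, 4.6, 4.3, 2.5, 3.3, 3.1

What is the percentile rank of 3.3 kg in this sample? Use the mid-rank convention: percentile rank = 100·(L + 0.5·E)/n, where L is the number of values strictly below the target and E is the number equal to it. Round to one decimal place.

Sorted: 2.3, 2.4, 2.5, 2.5, 2.6, 2.7, 2.8, 2.9, 3.1, 3.2, 3.3, 3.4, 3.5, 3.7, 3.8, 4.0, 4.1, 4.2, 4.3, 4.5, 4.6.
Count below 3.3: L = 10; count equal: E = 1; n = 21.
Percentile rank = 100·(10 + 0.5·1)/21 = 100·10.5/21 = 50.

50.0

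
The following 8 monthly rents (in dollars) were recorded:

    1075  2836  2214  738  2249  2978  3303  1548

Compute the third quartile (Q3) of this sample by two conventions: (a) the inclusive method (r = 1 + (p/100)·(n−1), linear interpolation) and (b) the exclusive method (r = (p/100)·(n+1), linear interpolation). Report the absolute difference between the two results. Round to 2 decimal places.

Sorted: 738, 1075, 1548, 2214, 2249, 2836, 2978, 3303.
n = 8.
(a) r = 6.25; between ranks 6 (2836) and 7 (2978): 2871.5.
(b) r = 6.75; between ranks 6 (2836) and 7 (2978): 2942.5.
|2871.5 − 2942.5| = 71.

71.00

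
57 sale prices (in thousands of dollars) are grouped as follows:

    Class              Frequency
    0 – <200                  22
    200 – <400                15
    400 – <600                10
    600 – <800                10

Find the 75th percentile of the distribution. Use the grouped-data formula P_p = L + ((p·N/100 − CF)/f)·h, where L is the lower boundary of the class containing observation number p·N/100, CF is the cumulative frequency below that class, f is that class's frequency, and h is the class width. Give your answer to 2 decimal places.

515.00

N = 57; target position k = 75/100 · 57 = 42.75.
Cumulative frequencies: 22, 37, 47, 57.
Observation 42.75 falls in the class 400 – <600.
L = 400, CF = 37, f = 10, h = 200.
P75 = 400 + ((42.75 − 37)/10)·200 = 400 + 115 = 515.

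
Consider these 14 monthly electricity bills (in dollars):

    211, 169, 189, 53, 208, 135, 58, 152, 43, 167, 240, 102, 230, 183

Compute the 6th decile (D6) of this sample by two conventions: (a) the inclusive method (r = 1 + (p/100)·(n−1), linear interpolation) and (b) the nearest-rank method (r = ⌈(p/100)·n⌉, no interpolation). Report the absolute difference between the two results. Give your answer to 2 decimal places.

2.80

Sorted: 43, 53, 58, 102, 135, 152, 167, 169, 183, 189, 208, 211, 230, 240.
n = 14.
(a) r = 8.8; between ranks 8 (169) and 9 (183): 180.2.
(b) the nearest-rank method: rank 9 → 183.
|180.2 − 183| = 2.8.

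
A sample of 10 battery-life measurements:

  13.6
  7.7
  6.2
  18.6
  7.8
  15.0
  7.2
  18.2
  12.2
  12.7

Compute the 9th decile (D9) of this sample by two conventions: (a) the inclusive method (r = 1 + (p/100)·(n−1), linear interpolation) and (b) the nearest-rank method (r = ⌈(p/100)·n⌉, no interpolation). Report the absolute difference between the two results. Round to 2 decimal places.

0.04

Sorted: 6.2, 7.2, 7.7, 7.8, 12.2, 12.7, 13.6, 15.0, 18.2, 18.6.
n = 10.
(a) r = 9.1; between ranks 9 (18.2) and 10 (18.6): 18.24.
(b) the nearest-rank method: rank 9 → 18.2.
|18.24 − 18.2| = 0.04.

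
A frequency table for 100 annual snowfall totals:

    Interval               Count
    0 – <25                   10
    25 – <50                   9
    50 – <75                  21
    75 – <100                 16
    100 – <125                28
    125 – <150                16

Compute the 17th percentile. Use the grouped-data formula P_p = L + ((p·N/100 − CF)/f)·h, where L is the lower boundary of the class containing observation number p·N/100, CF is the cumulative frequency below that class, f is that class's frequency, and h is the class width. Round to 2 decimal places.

N = 100; target position k = 17/100 · 100 = 17.
Cumulative frequencies: 10, 19, 40, 56, 84, 100.
Observation 17 falls in the class 25 – <50.
L = 25, CF = 10, f = 9, h = 25.
P17 = 25 + ((17 − 10)/9)·25 = 25 + 19.4444 = 44.4444.

44.44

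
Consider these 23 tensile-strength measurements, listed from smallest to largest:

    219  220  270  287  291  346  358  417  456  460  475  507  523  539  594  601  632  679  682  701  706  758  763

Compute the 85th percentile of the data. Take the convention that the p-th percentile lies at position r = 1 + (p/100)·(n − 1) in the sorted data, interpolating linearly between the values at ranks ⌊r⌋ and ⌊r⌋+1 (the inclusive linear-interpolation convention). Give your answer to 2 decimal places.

695.30

n = 23.
r = 1 + (85/100)·(23 − 1) = 1 + 18.7 = 19.7.
Rank 19 is 682 and rank 20 is 701.
Interpolate: 682 + 0.7·(701 − 682) = 682 + 0.7·19 = 695.3.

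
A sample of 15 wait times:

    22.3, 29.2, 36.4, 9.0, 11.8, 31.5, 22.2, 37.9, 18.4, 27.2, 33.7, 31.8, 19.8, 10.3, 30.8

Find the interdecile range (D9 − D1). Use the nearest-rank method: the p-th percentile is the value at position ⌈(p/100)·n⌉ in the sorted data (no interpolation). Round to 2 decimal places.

26.10

Sorted: 9.0, 10.3, 11.8, 18.4, 19.8, 22.2, 22.3, 27.2, 29.2, 30.8, 31.5, 31.8, 33.7, 36.4, 37.9.
n = 15.
P10: rank ⌈10/100·15⌉ = 2 → 10.3.
P90: rank ⌈90/100·15⌉ = 14 → 36.4.
Difference: 36.4 − 10.3 = 26.1.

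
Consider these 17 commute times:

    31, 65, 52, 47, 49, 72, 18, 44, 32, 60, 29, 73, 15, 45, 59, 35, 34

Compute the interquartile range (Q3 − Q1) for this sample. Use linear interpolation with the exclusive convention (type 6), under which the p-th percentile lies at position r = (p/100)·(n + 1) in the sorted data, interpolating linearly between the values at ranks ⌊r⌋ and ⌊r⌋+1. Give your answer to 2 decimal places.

28.00

Sorted: 15, 18, 29, 31, 32, 34, 35, 44, 45, 47, 49, 52, 59, 60, 65, 72, 73.
n = 17.
P25: r = 4.5; ranks 4–5 are 31, 32; interpolating gives 31.5.
P75: r = 13.5; ranks 13–14 are 59, 60; interpolating gives 59.5.
Difference: 59.5 − 31.5 = 28.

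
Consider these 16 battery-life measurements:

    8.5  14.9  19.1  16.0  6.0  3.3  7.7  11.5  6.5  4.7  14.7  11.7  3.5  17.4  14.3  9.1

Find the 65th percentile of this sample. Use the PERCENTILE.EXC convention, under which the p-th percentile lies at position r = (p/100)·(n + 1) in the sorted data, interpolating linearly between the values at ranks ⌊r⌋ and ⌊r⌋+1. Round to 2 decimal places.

Sorted: 3.3, 3.5, 4.7, 6.0, 6.5, 7.7, 8.5, 9.1, 11.5, 11.7, 14.3, 14.7, 14.9, 16.0, 17.4, 19.1.
n = 16.
r = (65/100)·(16 + 1) = 11.05.
Rank 11 is 14.3 and rank 12 is 14.7.
Interpolate: 14.3 + 0.05·(14.7 − 14.3) = 14.3 + 0.05·0.4 = 14.32.

14.32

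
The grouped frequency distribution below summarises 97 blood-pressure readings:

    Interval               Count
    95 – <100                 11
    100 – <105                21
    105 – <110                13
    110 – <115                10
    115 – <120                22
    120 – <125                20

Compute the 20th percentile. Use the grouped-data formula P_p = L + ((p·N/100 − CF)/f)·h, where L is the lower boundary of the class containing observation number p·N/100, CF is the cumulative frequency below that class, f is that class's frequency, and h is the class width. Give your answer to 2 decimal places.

102.00

N = 97; target position k = 20/100 · 97 = 19.4.
Cumulative frequencies: 11, 32, 45, 55, 77, 97.
Observation 19.4 falls in the class 100 – <105.
L = 100, CF = 11, f = 21, h = 5.
P20 = 100 + ((19.4 − 11)/21)·5 = 100 + 2 = 102.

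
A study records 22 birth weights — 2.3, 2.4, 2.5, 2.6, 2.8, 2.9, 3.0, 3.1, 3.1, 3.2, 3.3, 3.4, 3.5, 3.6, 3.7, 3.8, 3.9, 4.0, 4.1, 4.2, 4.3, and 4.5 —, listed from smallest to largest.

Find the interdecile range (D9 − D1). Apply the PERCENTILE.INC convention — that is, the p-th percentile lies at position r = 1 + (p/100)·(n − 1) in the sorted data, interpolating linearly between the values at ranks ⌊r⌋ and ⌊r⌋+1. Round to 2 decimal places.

n = 22.
P10: r = 3.1; ranks 3–4 are 2.5, 2.6; interpolating gives 2.51.
P90: r = 19.9; ranks 19–20 are 4.1, 4.2; interpolating gives 4.19.
Difference: 4.19 − 2.51 = 1.68.

1.68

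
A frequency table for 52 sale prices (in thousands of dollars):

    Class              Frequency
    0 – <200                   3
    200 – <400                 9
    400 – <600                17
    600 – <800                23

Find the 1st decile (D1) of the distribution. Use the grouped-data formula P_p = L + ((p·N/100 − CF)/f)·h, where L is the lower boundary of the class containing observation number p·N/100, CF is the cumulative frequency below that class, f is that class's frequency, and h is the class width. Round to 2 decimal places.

N = 52; target position k = 10/100 · 52 = 5.2.
Cumulative frequencies: 3, 12, 29, 52.
Observation 5.2 falls in the class 200 – <400.
L = 200, CF = 3, f = 9, h = 200.
P10 = 200 + ((5.2 − 3)/9)·200 = 200 + 48.8889 = 248.889.

248.89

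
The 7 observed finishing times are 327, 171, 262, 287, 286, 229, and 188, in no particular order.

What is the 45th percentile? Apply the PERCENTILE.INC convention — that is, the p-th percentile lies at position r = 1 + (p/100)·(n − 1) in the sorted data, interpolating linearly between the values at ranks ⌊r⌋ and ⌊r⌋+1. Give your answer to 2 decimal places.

252.10

Sorted: 171, 188, 229, 262, 286, 287, 327.
n = 7.
r = 1 + (45/100)·(7 − 1) = 1 + 2.7 = 3.7.
Rank 3 is 229 and rank 4 is 262.
Interpolate: 229 + 0.7·(262 − 229) = 229 + 0.7·33 = 252.1.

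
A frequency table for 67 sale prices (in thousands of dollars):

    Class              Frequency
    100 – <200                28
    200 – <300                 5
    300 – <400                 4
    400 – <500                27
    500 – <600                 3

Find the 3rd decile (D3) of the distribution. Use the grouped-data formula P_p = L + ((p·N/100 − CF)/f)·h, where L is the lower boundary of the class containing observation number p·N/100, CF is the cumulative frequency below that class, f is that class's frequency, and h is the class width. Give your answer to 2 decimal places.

171.79

N = 67; target position k = 30/100 · 67 = 20.1.
Cumulative frequencies: 28, 33, 37, 64, 67.
Observation 20.1 falls in the class 100 – <200.
L = 100, CF = 0, f = 28, h = 100.
P30 = 100 + ((20.1 − 0)/28)·100 = 100 + 71.7857 = 171.786.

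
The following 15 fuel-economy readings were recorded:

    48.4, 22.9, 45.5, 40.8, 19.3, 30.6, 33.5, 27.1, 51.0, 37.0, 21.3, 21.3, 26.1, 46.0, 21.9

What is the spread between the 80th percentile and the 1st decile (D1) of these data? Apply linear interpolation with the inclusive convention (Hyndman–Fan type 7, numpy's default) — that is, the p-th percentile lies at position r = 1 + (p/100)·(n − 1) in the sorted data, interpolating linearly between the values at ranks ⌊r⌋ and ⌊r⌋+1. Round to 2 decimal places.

Sorted: 19.3, 21.3, 21.3, 21.9, 22.9, 26.1, 27.1, 30.6, 33.5, 37.0, 40.8, 45.5, 46.0, 48.4, 51.0.
n = 15.
P10: r = 2.4; ranks 2–3 are 21.3, 21.3; interpolating gives 21.3.
P80: r = 12.2; ranks 12–13 are 45.5, 46.0; interpolating gives 45.6.
Difference: 45.6 − 21.3 = 24.3.

24.30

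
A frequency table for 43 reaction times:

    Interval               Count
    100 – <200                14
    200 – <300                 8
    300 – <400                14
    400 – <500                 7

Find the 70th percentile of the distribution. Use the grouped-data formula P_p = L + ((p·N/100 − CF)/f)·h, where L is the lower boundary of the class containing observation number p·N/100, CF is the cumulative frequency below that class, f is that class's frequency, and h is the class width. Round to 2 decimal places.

357.86

N = 43; target position k = 70/100 · 43 = 30.1.
Cumulative frequencies: 14, 22, 36, 43.
Observation 30.1 falls in the class 300 – <400.
L = 300, CF = 22, f = 14, h = 100.
P70 = 300 + ((30.1 − 22)/14)·100 = 300 + 57.8571 = 357.857.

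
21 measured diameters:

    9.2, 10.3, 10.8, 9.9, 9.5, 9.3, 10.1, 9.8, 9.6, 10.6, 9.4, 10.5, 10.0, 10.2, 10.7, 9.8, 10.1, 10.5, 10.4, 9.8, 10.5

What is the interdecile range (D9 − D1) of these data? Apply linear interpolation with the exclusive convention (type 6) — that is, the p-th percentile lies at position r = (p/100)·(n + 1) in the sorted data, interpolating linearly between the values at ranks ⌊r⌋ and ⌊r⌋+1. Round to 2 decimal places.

1.36

Sorted: 9.2, 9.3, 9.4, 9.5, 9.6, 9.8, 9.8, 9.8, 9.9, 10.0, 10.1, 10.1, 10.2, 10.3, 10.4, 10.5, 10.5, 10.5, 10.6, 10.7, 10.8.
n = 21.
P10: r = 2.2; ranks 2–3 are 9.3, 9.4; interpolating gives 9.32.
P90: r = 19.8; ranks 19–20 are 10.6, 10.7; interpolating gives 10.68.
Difference: 10.68 − 9.32 = 1.36.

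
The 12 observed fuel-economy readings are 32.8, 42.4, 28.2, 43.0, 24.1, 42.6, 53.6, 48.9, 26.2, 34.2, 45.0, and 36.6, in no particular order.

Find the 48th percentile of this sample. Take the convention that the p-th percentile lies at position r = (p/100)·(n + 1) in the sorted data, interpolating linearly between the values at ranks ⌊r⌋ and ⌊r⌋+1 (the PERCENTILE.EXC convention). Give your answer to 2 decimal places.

37.99

Sorted: 24.1, 26.2, 28.2, 32.8, 34.2, 36.6, 42.4, 42.6, 43.0, 45.0, 48.9, 53.6.
n = 12.
r = (48/100)·(12 + 1) = 6.24.
Rank 6 is 36.6 and rank 7 is 42.4.
Interpolate: 36.6 + 0.24·(42.4 − 36.6) = 36.6 + 0.24·5.8 = 37.992.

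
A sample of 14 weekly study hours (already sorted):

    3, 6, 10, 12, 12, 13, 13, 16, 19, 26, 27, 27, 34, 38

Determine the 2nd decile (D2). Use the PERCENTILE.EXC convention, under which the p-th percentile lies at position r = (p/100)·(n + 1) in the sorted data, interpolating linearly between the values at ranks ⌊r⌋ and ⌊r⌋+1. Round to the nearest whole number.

10

n = 14.
r = (20/100)·(14 + 1) = 3.
r is an integer, so P20 is the value at rank 3: 10.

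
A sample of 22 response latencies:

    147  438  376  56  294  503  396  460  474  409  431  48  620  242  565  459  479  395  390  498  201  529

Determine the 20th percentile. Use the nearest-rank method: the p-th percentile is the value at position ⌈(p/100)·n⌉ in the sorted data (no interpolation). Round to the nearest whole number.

Sorted: 48, 56, 147, 201, 242, 294, 376, 390, 395, 396, 409, 431, 438, 459, 460, 474, 479, 498, 503, 529, 565, 620.
n = 22.
Position = ⌈20/100 · 22⌉ = ⌈4.4⌉ = 5.
The value at rank 5 is 242.

242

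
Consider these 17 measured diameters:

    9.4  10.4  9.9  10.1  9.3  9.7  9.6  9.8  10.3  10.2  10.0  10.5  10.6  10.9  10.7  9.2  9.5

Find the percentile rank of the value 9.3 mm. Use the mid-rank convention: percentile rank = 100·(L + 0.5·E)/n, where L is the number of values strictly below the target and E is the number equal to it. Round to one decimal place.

Sorted: 9.2, 9.3, 9.4, 9.5, 9.6, 9.7, 9.8, 9.9, 10.0, 10.1, 10.2, 10.3, 10.4, 10.5, 10.6, 10.7, 10.9.
Count below 9.3: L = 1; count equal: E = 1; n = 17.
Percentile rank = 100·(1 + 0.5·1)/17 = 100·1.5/17 = 8.824.

8.8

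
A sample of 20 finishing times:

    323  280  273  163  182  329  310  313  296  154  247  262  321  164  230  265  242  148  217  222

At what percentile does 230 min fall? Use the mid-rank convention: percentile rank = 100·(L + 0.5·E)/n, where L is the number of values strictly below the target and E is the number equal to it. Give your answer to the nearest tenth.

37.5

Sorted: 148, 154, 163, 164, 182, 217, 222, 230, 242, 247, 262, 265, 273, 280, 296, 310, 313, 321, 323, 329.
Count below 230: L = 7; count equal: E = 1; n = 20.
Percentile rank = 100·(7 + 0.5·1)/20 = 100·7.5/20 = 37.5.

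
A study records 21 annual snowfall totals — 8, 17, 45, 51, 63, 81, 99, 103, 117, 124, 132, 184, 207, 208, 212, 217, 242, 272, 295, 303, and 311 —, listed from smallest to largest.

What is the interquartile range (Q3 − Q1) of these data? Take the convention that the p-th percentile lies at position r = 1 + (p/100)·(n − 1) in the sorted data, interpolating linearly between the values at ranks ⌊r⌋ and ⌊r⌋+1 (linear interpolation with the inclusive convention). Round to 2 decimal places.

136.00

n = 21.
P25: r = 6 (integer) → 81.
P75: r = 16 (integer) → 217.
Difference: 217 − 81 = 136.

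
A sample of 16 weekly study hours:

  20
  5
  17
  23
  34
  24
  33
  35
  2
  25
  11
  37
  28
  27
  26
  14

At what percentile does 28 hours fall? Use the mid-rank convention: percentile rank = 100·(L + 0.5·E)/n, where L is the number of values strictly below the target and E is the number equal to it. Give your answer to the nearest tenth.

71.9

Sorted: 2, 5, 11, 14, 17, 20, 23, 24, 25, 26, 27, 28, 33, 34, 35, 37.
Count below 28: L = 11; count equal: E = 1; n = 16.
Percentile rank = 100·(11 + 0.5·1)/16 = 100·11.5/16 = 71.88.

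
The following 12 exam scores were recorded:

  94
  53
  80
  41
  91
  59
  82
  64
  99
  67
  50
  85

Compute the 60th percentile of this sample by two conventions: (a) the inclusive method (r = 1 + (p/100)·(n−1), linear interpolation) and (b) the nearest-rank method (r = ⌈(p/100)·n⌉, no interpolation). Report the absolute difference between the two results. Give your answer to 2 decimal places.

0.80

Sorted: 41, 50, 53, 59, 64, 67, 80, 82, 85, 91, 94, 99.
n = 12.
(a) r = 7.6; between ranks 7 (80) and 8 (82): 81.2.
(b) the nearest-rank method: rank 8 → 82.
|81.2 − 82| = 0.8.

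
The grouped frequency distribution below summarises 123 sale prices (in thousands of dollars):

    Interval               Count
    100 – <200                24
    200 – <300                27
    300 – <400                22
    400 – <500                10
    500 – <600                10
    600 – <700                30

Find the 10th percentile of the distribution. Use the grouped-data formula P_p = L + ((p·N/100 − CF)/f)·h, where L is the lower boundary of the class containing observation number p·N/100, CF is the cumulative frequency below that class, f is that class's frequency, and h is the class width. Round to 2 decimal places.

151.25

N = 123; target position k = 10/100 · 123 = 12.3.
Cumulative frequencies: 24, 51, 73, 83, 93, 123.
Observation 12.3 falls in the class 100 – <200.
L = 100, CF = 0, f = 24, h = 100.
P10 = 100 + ((12.3 − 0)/24)·100 = 100 + 51.25 = 151.25.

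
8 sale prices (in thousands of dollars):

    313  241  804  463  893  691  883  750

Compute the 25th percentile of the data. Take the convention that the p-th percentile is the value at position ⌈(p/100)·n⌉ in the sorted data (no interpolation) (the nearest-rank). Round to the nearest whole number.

313

Sorted: 241, 313, 463, 691, 750, 804, 883, 893.
n = 8.
Position = ⌈25/100 · 8⌉ = ⌈2⌉ = 2.
The value at rank 2 is 313.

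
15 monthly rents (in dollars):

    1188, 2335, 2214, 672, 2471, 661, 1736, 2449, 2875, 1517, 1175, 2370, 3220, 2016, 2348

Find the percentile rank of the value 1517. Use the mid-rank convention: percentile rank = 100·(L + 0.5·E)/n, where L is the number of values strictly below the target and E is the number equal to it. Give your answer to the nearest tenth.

30.0

Sorted: 661, 672, 1175, 1188, 1517, 1736, 2016, 2214, 2335, 2348, 2370, 2449, 2471, 2875, 3220.
Count below 1517: L = 4; count equal: E = 1; n = 15.
Percentile rank = 100·(4 + 0.5·1)/15 = 100·4.5/15 = 30.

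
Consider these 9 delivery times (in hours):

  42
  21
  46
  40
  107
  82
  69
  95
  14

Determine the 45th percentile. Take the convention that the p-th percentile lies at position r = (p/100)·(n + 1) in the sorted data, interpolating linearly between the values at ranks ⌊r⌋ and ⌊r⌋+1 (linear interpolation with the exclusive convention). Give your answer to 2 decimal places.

Sorted: 14, 21, 40, 42, 46, 69, 82, 95, 107.
n = 9.
r = (45/100)·(9 + 1) = 4.5.
Rank 4 is 42 and rank 5 is 46.
Interpolate: 42 + 0.5·(46 − 42) = 42 + 0.5·4 = 44.

44.00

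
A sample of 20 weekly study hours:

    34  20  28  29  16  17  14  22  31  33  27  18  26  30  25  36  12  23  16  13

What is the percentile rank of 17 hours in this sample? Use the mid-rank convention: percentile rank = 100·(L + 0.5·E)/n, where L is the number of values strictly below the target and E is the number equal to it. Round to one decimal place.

27.5

Sorted: 12, 13, 14, 16, 16, 17, 18, 20, 22, 23, 25, 26, 27, 28, 29, 30, 31, 33, 34, 36.
Count below 17: L = 5; count equal: E = 1; n = 20.
Percentile rank = 100·(5 + 0.5·1)/20 = 100·5.5/20 = 27.5.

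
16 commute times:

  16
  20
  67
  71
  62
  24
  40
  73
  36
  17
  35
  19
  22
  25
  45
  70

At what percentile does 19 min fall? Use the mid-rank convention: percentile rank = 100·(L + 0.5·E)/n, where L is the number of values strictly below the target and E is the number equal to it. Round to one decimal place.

Sorted: 16, 17, 19, 20, 22, 24, 25, 35, 36, 40, 45, 62, 67, 70, 71, 73.
Count below 19: L = 2; count equal: E = 1; n = 16.
Percentile rank = 100·(2 + 0.5·1)/16 = 100·2.5/16 = 15.62.

15.6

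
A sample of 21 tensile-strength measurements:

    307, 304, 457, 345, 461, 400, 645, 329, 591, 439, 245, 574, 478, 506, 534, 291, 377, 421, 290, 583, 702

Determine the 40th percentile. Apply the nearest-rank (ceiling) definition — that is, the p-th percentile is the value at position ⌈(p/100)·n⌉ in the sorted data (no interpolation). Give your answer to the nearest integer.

Sorted: 245, 290, 291, 304, 307, 329, 345, 377, 400, 421, 439, 457, 461, 478, 506, 534, 574, 583, 591, 645, 702.
n = 21.
Position = ⌈40/100 · 21⌉ = ⌈8.4⌉ = 9.
The value at rank 9 is 400.

400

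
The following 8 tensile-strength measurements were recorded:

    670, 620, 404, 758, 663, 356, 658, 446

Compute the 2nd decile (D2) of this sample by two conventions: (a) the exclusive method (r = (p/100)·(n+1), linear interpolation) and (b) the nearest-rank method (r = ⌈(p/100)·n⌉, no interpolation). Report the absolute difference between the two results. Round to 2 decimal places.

9.60

Sorted: 356, 404, 446, 620, 658, 663, 670, 758.
n = 8.
(a) r = 1.8; between ranks 1 (356) and 2 (404): 394.4.
(b) the nearest-rank method: rank 2 → 404.
|394.4 − 404| = 9.6.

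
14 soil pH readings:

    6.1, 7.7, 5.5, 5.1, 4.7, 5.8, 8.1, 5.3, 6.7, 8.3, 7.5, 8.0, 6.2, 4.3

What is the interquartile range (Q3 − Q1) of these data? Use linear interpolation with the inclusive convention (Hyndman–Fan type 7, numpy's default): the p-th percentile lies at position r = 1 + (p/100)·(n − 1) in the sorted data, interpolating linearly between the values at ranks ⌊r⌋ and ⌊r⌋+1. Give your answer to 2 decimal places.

Sorted: 4.3, 4.7, 5.1, 5.3, 5.5, 5.8, 6.1, 6.2, 6.7, 7.5, 7.7, 8.0, 8.1, 8.3.
n = 14.
P25: r = 4.25; ranks 4–5 are 5.3, 5.5; interpolating gives 5.35.
P75: r = 10.75; ranks 10–11 are 7.5, 7.7; interpolating gives 7.65.
Difference: 7.65 − 5.35 = 2.3.

2.30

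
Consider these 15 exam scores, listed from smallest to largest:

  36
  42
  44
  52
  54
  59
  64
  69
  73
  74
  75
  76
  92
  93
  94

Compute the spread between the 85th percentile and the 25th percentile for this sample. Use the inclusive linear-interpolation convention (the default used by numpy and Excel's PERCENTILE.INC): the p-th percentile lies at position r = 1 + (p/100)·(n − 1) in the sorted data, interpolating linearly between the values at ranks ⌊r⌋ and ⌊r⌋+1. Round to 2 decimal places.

n = 15.
P25: r = 4.5; ranks 4–5 are 52, 54; interpolating gives 53.
P85: r = 12.9; ranks 12–13 are 76, 92; interpolating gives 90.4.
Difference: 90.4 − 53 = 37.4.

37.40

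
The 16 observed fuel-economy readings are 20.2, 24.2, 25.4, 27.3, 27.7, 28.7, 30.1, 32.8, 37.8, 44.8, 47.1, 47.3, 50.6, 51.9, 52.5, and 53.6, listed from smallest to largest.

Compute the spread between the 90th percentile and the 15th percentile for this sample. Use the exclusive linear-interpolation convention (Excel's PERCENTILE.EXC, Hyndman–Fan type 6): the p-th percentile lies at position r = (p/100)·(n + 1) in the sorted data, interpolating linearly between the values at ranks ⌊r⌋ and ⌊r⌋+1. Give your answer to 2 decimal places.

27.97

n = 16.
P15: r = 2.55; ranks 2–3 are 24.2, 25.4; interpolating gives 24.86.
P90: r = 15.3; ranks 15–16 are 52.5, 53.6; interpolating gives 52.83.
Difference: 52.83 − 24.86 = 27.97.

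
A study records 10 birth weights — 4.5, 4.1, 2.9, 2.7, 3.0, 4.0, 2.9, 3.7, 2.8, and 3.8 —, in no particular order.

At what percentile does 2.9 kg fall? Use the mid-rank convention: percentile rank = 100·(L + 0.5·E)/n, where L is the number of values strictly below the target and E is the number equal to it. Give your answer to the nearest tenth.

30.0

Sorted: 2.7, 2.8, 2.9, 2.9, 3.0, 3.7, 3.8, 4.0, 4.1, 4.5.
Count below 2.9: L = 2; count equal: E = 2; n = 10.
Percentile rank = 100·(2 + 0.5·2)/10 = 100·3/10 = 30.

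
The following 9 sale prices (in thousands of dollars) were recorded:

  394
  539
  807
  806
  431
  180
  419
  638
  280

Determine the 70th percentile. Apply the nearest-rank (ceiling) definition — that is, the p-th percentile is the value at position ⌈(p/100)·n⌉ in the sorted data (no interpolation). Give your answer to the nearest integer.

Sorted: 180, 280, 394, 419, 431, 539, 638, 806, 807.
n = 9.
Position = ⌈70/100 · 9⌉ = ⌈6.3⌉ = 7.
The value at rank 7 is 638.

638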